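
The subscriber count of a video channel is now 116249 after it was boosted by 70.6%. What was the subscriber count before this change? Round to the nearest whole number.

The overall multiplier applied was 1.706.
So the original subscriber count was 116249 ÷ 1.706 ≈ 68141.

68141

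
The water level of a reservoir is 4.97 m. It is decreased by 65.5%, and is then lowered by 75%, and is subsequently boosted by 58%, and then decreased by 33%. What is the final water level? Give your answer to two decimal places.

0.45 m

Each change multiplies by a factor: 0.345 × 0.25 × 1.58 × 0.67 = 0.09130425.
4.97 × 0.09130425 = 0.4537821225 ≈ 0.45.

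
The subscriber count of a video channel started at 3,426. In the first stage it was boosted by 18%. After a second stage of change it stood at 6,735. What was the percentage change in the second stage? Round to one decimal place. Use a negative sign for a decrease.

66.6%

After the first stage: 3,426 × 1.18 = 4042.68.
Second-stage multiplier: 6,735 ÷ 4042.68 ≈ 1.66597.
That is a change of 66.6%.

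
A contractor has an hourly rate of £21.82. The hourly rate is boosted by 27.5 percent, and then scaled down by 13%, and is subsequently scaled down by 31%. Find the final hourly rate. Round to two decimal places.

Each change multiplies by a factor: 1.275 × 0.87 × 0.69 = 0.7653825.
£21.82 × 0.7653825 = £16.70064615 ≈ £16.70.

£16.70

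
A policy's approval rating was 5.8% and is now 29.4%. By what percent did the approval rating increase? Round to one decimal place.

The change is 29.4 − 5.8 = 23.6 percentage points.
Relative to the original 5.8%, that is 23.6 ÷ 5.8 ≈ 406.9%.
So the approval rating rose by 406.9%.

406.9%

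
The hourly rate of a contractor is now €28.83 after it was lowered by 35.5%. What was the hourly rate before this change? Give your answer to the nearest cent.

The overall multiplier applied was 0.645.
So the original hourly rate was €28.83 ÷ 0.645 ≈ €44.70.

€44.70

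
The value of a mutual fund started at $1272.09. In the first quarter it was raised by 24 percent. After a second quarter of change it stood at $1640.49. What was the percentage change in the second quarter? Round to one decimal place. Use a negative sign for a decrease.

After the first quarter: $1272.09 × 1.24 = $1577.3916.
Second-quarter multiplier: $1640.49 ÷ $1577.3916 ≈ 1.04.
That is a change of 4.0%.

4.0%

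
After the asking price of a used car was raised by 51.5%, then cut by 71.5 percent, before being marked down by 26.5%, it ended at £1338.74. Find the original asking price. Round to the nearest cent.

Undoing the 26.5% decrease: £1338.74 ÷ 0.735 ≈ £1821.414966.
Undoing the 71.5% decrease: £1821.414966 ÷ 0.285 ≈ £6390.929705.
Undoing the 51.5% increase: £6390.929705 ÷ 1.515 ≈ £4218.44.

£4218.44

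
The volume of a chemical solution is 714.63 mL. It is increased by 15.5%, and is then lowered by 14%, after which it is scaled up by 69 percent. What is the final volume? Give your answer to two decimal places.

15.5% increase: 714.63 × 1.155 = 825.39765.
After the 14% decrease: 825.39765 × 0.86 = 709.841979.
Apply the 69% increase: 709.841979 × 1.69 = 1199.63294451 ≈ 1199.63.

1199.63 mL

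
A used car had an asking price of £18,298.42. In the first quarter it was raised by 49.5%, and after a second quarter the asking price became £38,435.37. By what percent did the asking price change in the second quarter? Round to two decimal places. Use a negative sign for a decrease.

After the first quarter: £18,298.42 × 1.495 = £27356.1379.
Second-quarter multiplier: £38,435.37 ÷ £27356.1379 ≈ 1.405.
That is a change of 40.50%.

40.50%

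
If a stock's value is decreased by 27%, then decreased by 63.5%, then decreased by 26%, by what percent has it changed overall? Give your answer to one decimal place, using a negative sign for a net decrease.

The combined multiplier is 0.73 × 0.365 × 0.74 = 0.197173.
That corresponds to a decrease of 80.3%.

-80.3%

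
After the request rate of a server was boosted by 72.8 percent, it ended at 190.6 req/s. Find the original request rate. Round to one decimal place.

The overall multiplier applied was 1.728.
So the original request rate was 190.6 ÷ 1.728 ≈ 110.3 req/s.

110.3 req/s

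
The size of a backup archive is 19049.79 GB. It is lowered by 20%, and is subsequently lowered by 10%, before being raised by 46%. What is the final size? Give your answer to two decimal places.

20025.14 GB

Each change multiplies by a factor: 0.8 × 0.9 × 1.46 = 1.0512.
19049.79 × 1.0512 = 20025.139248 ≈ 20025.14.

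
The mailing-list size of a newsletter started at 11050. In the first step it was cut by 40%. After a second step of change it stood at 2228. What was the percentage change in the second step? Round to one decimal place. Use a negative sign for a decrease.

After the first step: 11050 × 0.6 = 6630.
Second-step multiplier: 2228 ÷ 6630 ≈ 0.33605.
That is a change of -66.4%.

-66.4%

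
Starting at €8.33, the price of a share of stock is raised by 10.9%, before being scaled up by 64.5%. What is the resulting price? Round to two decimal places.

€15.20

10.9% increase: €8.33 × 1.109 = €9.23797.
After the 64.5% increase: €9.23797 × 1.645 = €15.19646065 ≈ €15.20.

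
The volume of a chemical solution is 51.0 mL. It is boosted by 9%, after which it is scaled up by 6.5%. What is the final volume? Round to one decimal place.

59.2 mL

After the 9% increase: 51.0 × 1.09 = 55.59.
After the 6.5% increase: 55.59 × 1.065 = 59.20335 ≈ 59.2.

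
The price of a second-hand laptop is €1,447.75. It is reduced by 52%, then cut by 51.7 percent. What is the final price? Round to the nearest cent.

Apply the 52% decrease: €1,447.75 × 0.48 = €694.92.
51.7% decrease: €694.92 × 0.483 = €335.64636 ≈ €335.65.

€335.65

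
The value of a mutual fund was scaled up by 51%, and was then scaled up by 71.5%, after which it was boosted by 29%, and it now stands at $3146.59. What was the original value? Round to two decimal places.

$941.91

The overall multiplier applied was 1.51 × 1.715 × 1.29 = 3.3406485.
So the original value was $3146.59 ÷ 3.3406485 ≈ $941.91.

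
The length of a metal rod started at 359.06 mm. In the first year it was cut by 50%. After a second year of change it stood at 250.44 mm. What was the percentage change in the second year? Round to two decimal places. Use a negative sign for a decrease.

39.50%

After the first year: 359.06 × 0.5 = 179.53.
Second-year multiplier: 250.44 ÷ 179.53 ≈ 1.394976.
That is a change of 39.50%.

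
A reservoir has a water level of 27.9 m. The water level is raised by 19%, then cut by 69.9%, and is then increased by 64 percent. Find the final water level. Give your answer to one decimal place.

Each change multiplies by a factor: 1.19 × 0.301 × 1.64 = 0.5874316.
27.9 × 0.5874316 = 16.38934164 ≈ 16.4.

16.4 m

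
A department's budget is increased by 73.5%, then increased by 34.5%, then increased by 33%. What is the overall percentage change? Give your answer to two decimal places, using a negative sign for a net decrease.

210.37%

A 73.5% increase multiplies by 1.735.
Then a 34.5% increase: 1.735 × 1.345 = 2.333575.
Then a 33% increase: 2.333575 × 1.33 = 3.10365475.
Overall factor 3.10365475, i.e. 210.37%.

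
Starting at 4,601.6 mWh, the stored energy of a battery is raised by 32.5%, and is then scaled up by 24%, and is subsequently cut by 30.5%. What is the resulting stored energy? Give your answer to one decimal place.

Each change multiplies by a factor: 1.325 × 1.24 × 0.695 = 1.141885.
4,601.6 × 1.141885 = 5254.498016 ≈ 5,254.5.

5,254.5 mWh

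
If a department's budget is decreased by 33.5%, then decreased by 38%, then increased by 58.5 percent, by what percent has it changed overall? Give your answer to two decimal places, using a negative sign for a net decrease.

-34.65%

A 33.5% decrease multiplies by 0.665.
Then a 38% decrease: 0.665 × 0.62 = 0.4123.
Then a 58.5% increase: 0.4123 × 1.585 = 0.6534955.
Overall factor 0.6534955, i.e. -34.65%.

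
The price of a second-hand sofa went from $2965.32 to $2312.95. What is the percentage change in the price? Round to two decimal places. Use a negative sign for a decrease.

Change: $2312.95 − $2965.32 = -$652.37.
Relative to the original: -$652.37 ÷ $2965.32 ≈ -22.00%.

-22.00%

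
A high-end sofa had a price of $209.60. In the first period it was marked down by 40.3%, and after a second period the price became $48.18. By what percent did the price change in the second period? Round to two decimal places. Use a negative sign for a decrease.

After the first period: $209.60 × 0.597 = $125.1312.
Second-period multiplier: $48.18 ÷ $125.1312 ≈ 0.385036.
That is a change of -61.50%.

-61.50%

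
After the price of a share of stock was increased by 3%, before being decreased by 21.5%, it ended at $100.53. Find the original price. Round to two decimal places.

Undoing the 21.5% decrease: $100.53 ÷ 0.785 ≈ $128.063694.
Undoing the 3% increase: $128.063694 ÷ 1.03 ≈ $124.33.

$124.33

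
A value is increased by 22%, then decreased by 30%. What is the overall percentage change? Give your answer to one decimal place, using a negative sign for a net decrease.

-14.6%

A 22% increase multiplies by 1.22.
Then a 30% decrease: 1.22 × 0.7 = 0.854.
Overall factor 0.854, i.e. -14.6%.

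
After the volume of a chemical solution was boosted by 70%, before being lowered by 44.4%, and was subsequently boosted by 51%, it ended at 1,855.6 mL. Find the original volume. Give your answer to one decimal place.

1,300.1 mL

The overall multiplier applied was 1.7 × 0.556 × 1.51 = 1.427252.
So the original volume was 1,855.6 ÷ 1.427252 ≈ 1,300.1 mL.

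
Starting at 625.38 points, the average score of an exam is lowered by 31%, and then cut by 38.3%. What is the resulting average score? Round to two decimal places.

Each change multiplies by a factor: 0.69 × 0.617 = 0.42573.
625.38 × 0.42573 = 266.2430274 ≈ 266.24.

266.24 points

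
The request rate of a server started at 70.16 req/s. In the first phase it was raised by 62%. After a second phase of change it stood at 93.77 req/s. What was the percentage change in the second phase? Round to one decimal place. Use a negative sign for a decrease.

-17.5%

After the first phase: 70.16 × 1.62 = 113.6592.
Second-phase multiplier: 93.77 ÷ 113.6592 ≈ 0.82501.
That is a change of -17.5%.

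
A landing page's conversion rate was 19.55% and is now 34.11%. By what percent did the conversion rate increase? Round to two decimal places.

74.48%

The change is 34.11 − 19.55 = 14.56 percentage points.
Relative to the original 19.55%, that is 14.56 ÷ 19.55 ≈ 74.48%.
So the conversion rate rose by 74.48%.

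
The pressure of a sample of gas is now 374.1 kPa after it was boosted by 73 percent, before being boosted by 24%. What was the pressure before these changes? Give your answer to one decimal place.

174.4 kPa

Undoing the 24% increase: 374.1 ÷ 1.24 ≈ 301.693548.
Undoing the 73% increase: 301.693548 ÷ 1.73 ≈ 174.4 kPa.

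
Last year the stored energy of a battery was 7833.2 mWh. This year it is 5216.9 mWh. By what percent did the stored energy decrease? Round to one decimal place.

33.4%

Change: 5216.9 − 7833.2 = -2616.3.
Relative to the original: -2616.3 ÷ 7833.2 ≈ -33.4%.
So the stored energy decreased by 33.4%.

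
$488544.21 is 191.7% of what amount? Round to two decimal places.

$254848.31

$488544.21 ÷ 1.917 ≈ $254848.31.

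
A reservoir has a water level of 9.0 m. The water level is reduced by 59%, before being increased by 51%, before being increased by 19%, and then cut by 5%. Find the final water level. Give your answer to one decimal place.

6.3 m

After the 59% decrease: 9.0 × 0.41 = 3.69.
After the 51% increase: 3.69 × 1.51 = 5.5719.
After the 19% increase: 5.5719 × 1.19 = 6.630561.
Apply the 5% decrease: 6.630561 × 0.95 = 6.29903295 ≈ 6.3.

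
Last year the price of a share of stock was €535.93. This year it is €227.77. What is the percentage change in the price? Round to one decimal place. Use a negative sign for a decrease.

-57.5%

Change: €227.77 − €535.93 = -€308.16.
Relative to the original: -€308.16 ÷ €535.93 ≈ -57.5%.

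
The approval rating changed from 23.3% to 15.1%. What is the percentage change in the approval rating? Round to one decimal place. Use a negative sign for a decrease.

-35.2%

The change is 15.1 − 23.3 = -8.2 percentage points.
Relative to the original 23.3%, that is -8.2 ÷ 23.3 ≈ -35.2%.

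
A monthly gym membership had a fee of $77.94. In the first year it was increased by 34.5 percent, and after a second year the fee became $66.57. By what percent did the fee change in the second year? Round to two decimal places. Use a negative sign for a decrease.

After the first year: $77.94 × 1.345 = $104.8293.
Second-year multiplier: $66.57 ÷ $104.8293 ≈ 0.635032.
That is a change of -36.50%.

-36.50%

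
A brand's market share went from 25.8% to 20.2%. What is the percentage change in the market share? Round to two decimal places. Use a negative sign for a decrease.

The change is 20.2 − 25.8 = -5.6 percentage points.
Relative to the original 25.8%, that is -5.6 ÷ 25.8 ≈ -21.71%.

-21.71%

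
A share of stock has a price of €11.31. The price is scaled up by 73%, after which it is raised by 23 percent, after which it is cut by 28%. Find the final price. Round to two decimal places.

€17.33

Each change multiplies by a factor: 1.73 × 1.23 × 0.72 = 1.532088.
€11.31 × 1.532088 = €17.32791528 ≈ €17.33.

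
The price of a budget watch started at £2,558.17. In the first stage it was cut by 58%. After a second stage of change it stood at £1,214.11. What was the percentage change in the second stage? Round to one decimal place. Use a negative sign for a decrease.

13.0%

After the first stage: £2,558.17 × 0.42 = £1074.4314.
Second-stage multiplier: £1,214.11 ÷ £1074.4314 ≈ 1.13.
That is a change of 13.0%.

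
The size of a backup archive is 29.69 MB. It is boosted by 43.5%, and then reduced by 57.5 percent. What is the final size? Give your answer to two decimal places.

Each change multiplies by a factor: 1.435 × 0.425 = 0.609875.
29.69 × 0.609875 = 18.10718875 ≈ 18.11.

18.11 MB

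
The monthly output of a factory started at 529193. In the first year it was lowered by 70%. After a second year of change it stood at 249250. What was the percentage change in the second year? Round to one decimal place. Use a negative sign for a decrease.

57.0%

After the first year: 529193 × 0.3 = 158757.9.
Second-year multiplier: 249250 ÷ 158757.9 ≈ 1.57.
That is a change of 57.0%.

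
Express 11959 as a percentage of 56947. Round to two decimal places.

21.00%

11959 ÷ 56947 ≈ 21.00%.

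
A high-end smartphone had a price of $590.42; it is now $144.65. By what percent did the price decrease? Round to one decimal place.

75.5%

Change: $144.65 − $590.42 = -$445.77.
Relative to the original: -$445.77 ÷ $590.42 ≈ -75.5%.
So the price decreased by 75.5%.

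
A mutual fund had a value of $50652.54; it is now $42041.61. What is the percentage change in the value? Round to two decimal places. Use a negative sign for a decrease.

-17.00%

Change: $42041.61 − $50652.54 = -$8610.93.
Relative to the original: -$8610.93 ÷ $50652.54 ≈ -17.00%.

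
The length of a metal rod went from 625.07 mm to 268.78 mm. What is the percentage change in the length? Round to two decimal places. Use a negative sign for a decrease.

-57.00%

Change: 268.78 − 625.07 = -356.29.
Relative to the original: -356.29 ÷ 625.07 ≈ -57.00%.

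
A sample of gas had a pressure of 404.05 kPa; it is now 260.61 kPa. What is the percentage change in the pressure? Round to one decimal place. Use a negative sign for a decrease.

-35.5%

Change: 260.61 − 404.05 = -143.44.
Relative to the original: -143.44 ÷ 404.05 ≈ -35.5%.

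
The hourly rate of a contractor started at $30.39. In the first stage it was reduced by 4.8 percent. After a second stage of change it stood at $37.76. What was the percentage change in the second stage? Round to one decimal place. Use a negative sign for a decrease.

After the first stage: $30.39 × 0.952 = $28.93128.
Second-stage multiplier: $37.76 ÷ $28.93128 ≈ 1.30516.
That is a change of 30.5%.

30.5%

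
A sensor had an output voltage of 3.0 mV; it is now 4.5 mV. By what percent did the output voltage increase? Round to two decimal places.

50.00%

Change: 4.5 − 3.0 = 1.5.
Relative to the original: 1.5 ÷ 3.0 = 50.00%.
So the output voltage increased by 50.00%.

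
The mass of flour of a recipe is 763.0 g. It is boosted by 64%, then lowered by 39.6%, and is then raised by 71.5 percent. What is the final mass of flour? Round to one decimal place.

1296.2 g

Apply the 64% increase: 763.0 × 1.64 = 1251.32.
39.6% decrease: 1251.32 × 0.604 = 755.79728.
71.5% increase: 755.79728 × 1.715 = 1296.1923352 ≈ 1296.2.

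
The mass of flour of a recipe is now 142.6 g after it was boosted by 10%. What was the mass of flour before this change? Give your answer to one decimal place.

The overall multiplier applied was 1.1.
So the original mass of flour was 142.6 ÷ 1.1 ≈ 129.6 g.

129.6 g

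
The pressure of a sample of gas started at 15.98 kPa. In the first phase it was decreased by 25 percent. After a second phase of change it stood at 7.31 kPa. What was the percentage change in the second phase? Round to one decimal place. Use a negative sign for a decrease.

-39.0%

After the first phase: 15.98 × 0.75 = 11.985.
Second-phase multiplier: 7.31 ÷ 11.985 ≈ 0.60993.
That is a change of -39.0%.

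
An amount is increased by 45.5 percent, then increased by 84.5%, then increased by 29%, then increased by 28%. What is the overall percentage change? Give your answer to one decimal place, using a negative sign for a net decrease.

343.3%

A 45.5% increase multiplies by 1.455.
Then an 84.5% increase: 1.455 × 1.845 = 2.684475.
Then a 29% increase: 2.684475 × 1.29 = 3.46297275.
Then a 28% increase: 3.46297275 × 1.28 = 4.43260512.
Overall factor 4.43260512, i.e. 343.3%.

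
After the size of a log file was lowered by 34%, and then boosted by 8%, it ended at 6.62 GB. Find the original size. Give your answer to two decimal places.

9.29 GB

Undoing the 8% increase: 6.62 ÷ 1.08 ≈ 6.12963.
Undoing the 34% decrease: 6.12963 ÷ 0.66 ≈ 9.29 GB.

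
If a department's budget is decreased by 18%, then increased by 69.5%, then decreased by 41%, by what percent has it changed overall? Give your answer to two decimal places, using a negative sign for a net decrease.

An 18% decrease multiplies by 0.82.
Then a 69.5% increase: 0.82 × 1.695 = 1.3899.
Then a 41% decrease: 1.3899 × 0.59 = 0.820041.
Overall factor 0.820041, i.e. -18.00%.

-18.00%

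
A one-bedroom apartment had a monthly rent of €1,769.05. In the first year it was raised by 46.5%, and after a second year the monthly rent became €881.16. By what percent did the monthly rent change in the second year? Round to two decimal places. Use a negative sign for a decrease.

-66.00%

After the first year: €1,769.05 × 1.465 = €2591.65825.
Second-year multiplier: €881.16 ÷ €2591.65825 ≈ 0.339999.
That is a change of -66.00%.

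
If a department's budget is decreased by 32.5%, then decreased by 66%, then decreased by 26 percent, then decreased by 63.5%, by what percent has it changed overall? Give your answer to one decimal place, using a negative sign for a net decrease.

The combined multiplier is 0.675 × 0.34 × 0.74 × 0.365 = 0.06198795.
That corresponds to a decrease of 93.8%.

-93.8%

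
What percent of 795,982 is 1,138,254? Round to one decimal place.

143.0%

1,138,254 ÷ 795,982 ≈ 143.0%.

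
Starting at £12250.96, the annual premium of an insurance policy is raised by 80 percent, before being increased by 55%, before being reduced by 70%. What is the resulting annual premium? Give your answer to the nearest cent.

£10254.05

Each change multiplies by a factor: 1.8 × 1.55 × 0.3 = 0.837.
£12250.96 × 0.837 = £10254.05352 ≈ £10254.05.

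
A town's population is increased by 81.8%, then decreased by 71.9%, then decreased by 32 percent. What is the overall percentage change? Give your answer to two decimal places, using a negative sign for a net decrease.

The combined multiplier is 1.818 × 0.281 × 0.68 = 0.34738344.
That corresponds to a decrease of 65.26%.

-65.26%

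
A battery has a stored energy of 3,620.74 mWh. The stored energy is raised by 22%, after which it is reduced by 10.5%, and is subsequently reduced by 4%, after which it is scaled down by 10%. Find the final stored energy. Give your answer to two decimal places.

22% increase: 3,620.74 × 1.22 = 4417.3028.
After the 10.5% decrease: 4417.3028 × 0.895 = 3953.486006.
Apply the 4% decrease: 3953.486006 × 0.96 = 3795.34656576.
10% decrease: 3795.34656576 × 0.9 = 3415.811909184 ≈ 3,415.81.

3,415.81 mWh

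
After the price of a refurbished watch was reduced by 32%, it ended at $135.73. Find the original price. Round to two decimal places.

The overall multiplier applied was 0.68.
So the original price was $135.73 ÷ 0.68 ≈ $199.60.

$199.60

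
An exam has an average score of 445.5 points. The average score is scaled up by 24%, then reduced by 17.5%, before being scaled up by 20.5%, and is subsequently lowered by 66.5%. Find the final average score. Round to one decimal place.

24% increase: 445.5 × 1.24 = 552.42.
Apply the 17.5% decrease: 552.42 × 0.825 = 455.7465.
After the 20.5% increase: 455.7465 × 1.205 = 549.1745325.
After the 66.5% decrease: 549.1745325 × 0.335 = 183.9734683875 ≈ 184.0.

184.0 points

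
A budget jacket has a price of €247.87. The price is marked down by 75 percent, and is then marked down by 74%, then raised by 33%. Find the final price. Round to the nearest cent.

€21.43

After the 75% decrease: €247.87 × 0.25 = €61.9675.
After the 74% decrease: €61.9675 × 0.26 = €16.11155.
33% increase: €16.11155 × 1.33 = €21.4283615 ≈ €21.43.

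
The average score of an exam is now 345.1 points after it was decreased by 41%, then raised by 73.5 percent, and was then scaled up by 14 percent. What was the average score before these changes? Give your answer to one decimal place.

295.7 points

The overall multiplier applied was 0.59 × 1.735 × 1.14 = 1.166961.
So the original average score was 345.1 ÷ 1.166961 ≈ 295.7 points.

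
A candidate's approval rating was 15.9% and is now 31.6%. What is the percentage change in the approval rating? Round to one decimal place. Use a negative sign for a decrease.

98.7%

The change is 31.6 − 15.9 = 15.7 percentage points.
Relative to the original 15.9%, that is 15.7 ÷ 15.9 ≈ 98.7%.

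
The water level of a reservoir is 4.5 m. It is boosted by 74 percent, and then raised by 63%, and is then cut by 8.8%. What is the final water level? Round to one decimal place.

Each change multiplies by a factor: 1.74 × 1.63 × 0.912 = 2.5866144.
4.5 × 2.5866144 = 11.6397648 ≈ 11.6.

11.6 m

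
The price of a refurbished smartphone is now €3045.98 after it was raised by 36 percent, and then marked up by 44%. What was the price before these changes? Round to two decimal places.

The overall multiplier applied was 1.36 × 1.44 = 1.9584.
So the original price was €3045.98 ÷ 1.9584 ≈ €1555.34.

€1555.34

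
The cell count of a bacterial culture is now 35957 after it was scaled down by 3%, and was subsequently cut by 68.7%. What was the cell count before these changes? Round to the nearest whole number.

The overall multiplier applied was 0.97 × 0.313 = 0.30361.
So the original cell count was 35957 ÷ 0.30361 ≈ 118432.

118432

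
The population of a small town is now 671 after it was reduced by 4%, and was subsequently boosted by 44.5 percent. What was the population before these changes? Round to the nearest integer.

484

Undoing the 44.5% increase: 671 ÷ 1.445 ≈ 464.359862.
Undoing the 4% decrease: 464.359862 ÷ 0.96 ≈ 484.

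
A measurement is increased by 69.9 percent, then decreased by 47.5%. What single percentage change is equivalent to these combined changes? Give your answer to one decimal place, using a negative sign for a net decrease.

-10.8%

A 69.9% increase multiplies by 1.699.
Then a 47.5% decrease: 1.699 × 0.525 = 0.891975.
Overall factor 0.891975, i.e. -10.8%.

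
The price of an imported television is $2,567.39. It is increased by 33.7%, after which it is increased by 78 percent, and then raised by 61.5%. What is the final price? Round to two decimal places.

Each change multiplies by a factor: 1.337 × 1.78 × 1.615 = 3.8434739.
$2,567.39 × 3.8434739 = $9867.696456121 ≈ $9,867.70.

$9,867.70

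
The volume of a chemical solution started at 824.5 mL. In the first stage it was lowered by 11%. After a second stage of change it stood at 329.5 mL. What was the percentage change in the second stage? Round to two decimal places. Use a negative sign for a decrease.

After the first stage: 824.5 × 0.89 = 733.805.
Second-stage multiplier: 329.5 ÷ 733.805 ≈ 0.449029.
That is a change of -55.10%.

-55.10%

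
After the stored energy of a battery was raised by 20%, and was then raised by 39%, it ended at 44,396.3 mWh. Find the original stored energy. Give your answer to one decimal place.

Undoing the 39% increase: 44,396.3 ÷ 1.39 ≈ 31939.784173.
Undoing the 20% increase: 31939.784173 ÷ 1.2 ≈ 26,616.5 mWh.

26,616.5 mWh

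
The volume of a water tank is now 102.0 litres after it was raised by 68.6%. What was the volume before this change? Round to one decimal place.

60.5 litres

The overall multiplier applied was 1.686.
So the original volume was 102.0 ÷ 1.686 ≈ 60.5 litres.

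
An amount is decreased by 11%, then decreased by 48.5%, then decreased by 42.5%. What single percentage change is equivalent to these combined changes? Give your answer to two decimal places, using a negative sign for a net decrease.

-73.64%

An 11% decrease multiplies by 0.89.
Then a 48.5% decrease: 0.89 × 0.515 = 0.45835.
Then a 42.5% decrease: 0.45835 × 0.575 = 0.26355125.
Overall factor 0.26355125, i.e. -73.64%.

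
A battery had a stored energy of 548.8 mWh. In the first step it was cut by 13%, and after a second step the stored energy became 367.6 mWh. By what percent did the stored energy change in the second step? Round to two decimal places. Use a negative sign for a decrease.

-23.01%

After the first step: 548.8 × 0.87 = 477.456.
Second-step multiplier: 367.6 ÷ 477.456 ≈ 0.769914.
That is a change of -23.01%.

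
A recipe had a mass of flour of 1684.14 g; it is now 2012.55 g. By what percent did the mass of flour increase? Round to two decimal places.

Change: 2012.55 − 1684.14 = 328.41.
Relative to the original: 328.41 ÷ 1684.14 ≈ 19.50%.
So the mass of flour increased by 19.50%.

19.50%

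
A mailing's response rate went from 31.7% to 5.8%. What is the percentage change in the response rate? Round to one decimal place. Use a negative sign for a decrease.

The change is 5.8 − 31.7 = -25.9 percentage points.
Relative to the original 31.7%, that is -25.9 ÷ 31.7 ≈ -81.7%.

-81.7%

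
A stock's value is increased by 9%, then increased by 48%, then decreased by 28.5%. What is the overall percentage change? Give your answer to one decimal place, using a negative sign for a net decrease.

15.3%

A 9% increase multiplies by 1.09.
Then a 48% increase: 1.09 × 1.48 = 1.6132.
Then a 28.5% decrease: 1.6132 × 0.715 = 1.153438.
Overall factor 1.153438, i.e. 15.3%.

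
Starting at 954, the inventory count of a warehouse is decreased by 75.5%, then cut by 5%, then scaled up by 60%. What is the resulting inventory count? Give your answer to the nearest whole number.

Each change multiplies by a factor: 0.245 × 0.95 × 1.6 = 0.3724.
954 × 0.3724 = 355.2696 ≈ 355.

355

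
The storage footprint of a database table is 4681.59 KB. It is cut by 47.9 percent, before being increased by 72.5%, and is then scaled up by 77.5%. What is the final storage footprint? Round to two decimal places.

Each change multiplies by a factor: 0.521 × 1.725 × 1.775 = 1.595236875.
4681.59 × 1.595236875 = 7468.24500163125 ≈ 7468.25.

7468.25 KB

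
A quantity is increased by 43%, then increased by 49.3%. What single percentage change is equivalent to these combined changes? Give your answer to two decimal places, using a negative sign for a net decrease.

The combined multiplier is 1.43 × 1.493 = 2.13499.
That corresponds to an increase of 113.50%.

113.50%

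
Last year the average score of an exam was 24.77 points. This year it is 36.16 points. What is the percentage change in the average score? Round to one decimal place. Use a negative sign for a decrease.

46.0%

Change: 36.16 − 24.77 = 11.39.
Relative to the original: 11.39 ÷ 24.77 ≈ 46.0%.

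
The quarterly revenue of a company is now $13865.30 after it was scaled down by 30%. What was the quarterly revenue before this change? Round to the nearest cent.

$19807.57

The overall multiplier applied was 0.7.
So the original quarterly revenue was $13865.30 ÷ 0.7 ≈ $19807.57.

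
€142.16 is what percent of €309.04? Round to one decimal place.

46.0%

€142.16 ÷ €309.04 ≈ 46.0%.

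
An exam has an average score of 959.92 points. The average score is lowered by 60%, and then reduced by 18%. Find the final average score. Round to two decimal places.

314.85 points

After the 60% decrease: 959.92 × 0.4 = 383.968.
After the 18% decrease: 383.968 × 0.82 = 314.85376 ≈ 314.85.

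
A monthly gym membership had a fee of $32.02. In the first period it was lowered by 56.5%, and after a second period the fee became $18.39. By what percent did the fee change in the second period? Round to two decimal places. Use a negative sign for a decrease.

After the first period: $32.02 × 0.435 = $13.9287.
Second-period multiplier: $18.39 ÷ $13.9287 ≈ 1.320296.
That is a change of 32.03%.

32.03%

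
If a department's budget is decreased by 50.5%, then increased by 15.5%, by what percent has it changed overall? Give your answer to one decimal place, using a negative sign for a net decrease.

-42.8%

The combined multiplier is 0.495 × 1.155 = 0.571725.
That corresponds to a decrease of 42.8%.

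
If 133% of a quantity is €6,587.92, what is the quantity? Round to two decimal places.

€4,953.32

€6,587.92 ÷ 1.33 ≈ €4,953.32.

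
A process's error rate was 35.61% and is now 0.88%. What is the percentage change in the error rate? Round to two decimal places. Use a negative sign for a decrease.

The change is 0.88 − 35.61 = -34.73 percentage points.
Relative to the original 35.61%, that is -34.73 ÷ 35.61 ≈ -97.53%.

-97.53%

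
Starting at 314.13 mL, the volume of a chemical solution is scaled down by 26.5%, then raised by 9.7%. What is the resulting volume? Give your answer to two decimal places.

253.28 mL

26.5% decrease: 314.13 × 0.735 = 230.88555.
Apply the 9.7% increase: 230.88555 × 1.097 = 253.28144835 ≈ 253.28.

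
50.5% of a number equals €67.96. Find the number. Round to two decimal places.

€67.96 ÷ 0.505 ≈ €134.57.

€134.57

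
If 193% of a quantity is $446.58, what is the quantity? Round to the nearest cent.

$446.58 ÷ 1.93 ≈ $231.39.

$231.39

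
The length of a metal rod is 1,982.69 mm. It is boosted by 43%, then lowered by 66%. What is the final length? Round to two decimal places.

Each change multiplies by a factor: 1.43 × 0.34 = 0.4862.
1,982.69 × 0.4862 = 963.983878 ≈ 963.98.

963.98 mm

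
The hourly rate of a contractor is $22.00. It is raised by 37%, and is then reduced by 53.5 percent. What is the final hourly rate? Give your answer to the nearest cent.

$14.02

Each change multiplies by a factor: 1.37 × 0.465 = 0.63705.
$22.00 × 0.63705 = $14.0151 ≈ $14.02.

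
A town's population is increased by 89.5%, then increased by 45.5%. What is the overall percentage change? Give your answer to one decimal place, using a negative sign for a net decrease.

The combined multiplier is 1.895 × 1.455 = 2.757225.
That corresponds to an increase of 175.7%.

175.7%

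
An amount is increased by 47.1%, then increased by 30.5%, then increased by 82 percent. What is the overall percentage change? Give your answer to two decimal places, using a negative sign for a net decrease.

The combined multiplier is 1.471 × 1.305 × 1.82 = 3.4937721.
That corresponds to an increase of 249.38%.

249.38%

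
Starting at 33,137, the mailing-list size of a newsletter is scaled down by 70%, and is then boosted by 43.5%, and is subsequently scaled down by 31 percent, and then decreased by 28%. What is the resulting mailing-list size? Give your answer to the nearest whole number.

Apply the 70% decrease: 33,137 × 0.3 = 9941.1.
Apply the 43.5% increase: 9941.1 × 1.435 = 14265.4785.
After the 31% decrease: 14265.4785 × 0.69 = 9843.180165.
28% decrease: 9843.180165 × 0.72 = 7087.0897188 ≈ 7,087.

7,087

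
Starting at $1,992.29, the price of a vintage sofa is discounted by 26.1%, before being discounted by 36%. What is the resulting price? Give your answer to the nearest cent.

Each change multiplies by a factor: 0.739 × 0.64 = 0.47296.
$1,992.29 × 0.47296 = $942.2734784 ≈ $942.27.

$942.27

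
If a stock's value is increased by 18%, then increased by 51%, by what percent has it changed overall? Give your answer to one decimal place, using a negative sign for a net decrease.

78.2%

The combined multiplier is 1.18 × 1.51 = 1.7818.
That corresponds to an increase of 78.2%.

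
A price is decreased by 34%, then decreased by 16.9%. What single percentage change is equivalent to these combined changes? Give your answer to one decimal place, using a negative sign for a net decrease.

The combined multiplier is 0.66 × 0.831 = 0.54846.
That corresponds to a decrease of 45.2%.

-45.2%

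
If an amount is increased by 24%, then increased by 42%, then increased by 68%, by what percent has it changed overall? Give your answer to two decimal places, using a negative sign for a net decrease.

The combined multiplier is 1.24 × 1.42 × 1.68 = 2.958144.
That corresponds to an increase of 195.81%.

195.81%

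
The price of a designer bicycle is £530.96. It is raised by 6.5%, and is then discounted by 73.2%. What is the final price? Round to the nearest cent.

£151.55

Apply the 6.5% increase: £530.96 × 1.065 = £565.4724.
73.2% decrease: £565.4724 × 0.268 = £151.5466032 ≈ £151.55.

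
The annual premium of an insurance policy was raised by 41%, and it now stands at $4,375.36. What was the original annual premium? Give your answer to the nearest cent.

$3,103.09

The overall multiplier applied was 1.41.
So the original annual premium was $4,375.36 ÷ 1.41 ≈ $3,103.09.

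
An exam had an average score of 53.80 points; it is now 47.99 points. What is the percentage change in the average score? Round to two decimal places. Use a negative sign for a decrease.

-10.80%

Change: 47.99 − 53.80 = -5.81.
Relative to the original: -5.81 ÷ 53.80 ≈ -10.80%.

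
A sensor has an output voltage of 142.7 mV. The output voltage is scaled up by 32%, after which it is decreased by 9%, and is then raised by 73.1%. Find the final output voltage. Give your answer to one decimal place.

296.7 mV

Each change multiplies by a factor: 1.32 × 0.91 × 1.731 = 2.0792772.
142.7 × 2.0792772 = 296.71285644 ≈ 296.7.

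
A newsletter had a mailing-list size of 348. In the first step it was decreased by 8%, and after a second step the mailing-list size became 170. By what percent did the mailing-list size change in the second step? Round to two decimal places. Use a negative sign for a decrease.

-46.90%

After the first step: 348 × 0.92 = 320.16.
Second-step multiplier: 170 ÷ 320.16 ≈ 0.530985.
That is a change of -46.90%.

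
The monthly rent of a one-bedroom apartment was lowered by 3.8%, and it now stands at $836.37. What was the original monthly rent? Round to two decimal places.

The overall multiplier applied was 0.962.
So the original monthly rent was $836.37 ÷ 0.962 ≈ $869.41.

$869.41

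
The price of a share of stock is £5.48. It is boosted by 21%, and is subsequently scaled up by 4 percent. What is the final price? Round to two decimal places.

£6.90

21% increase: £5.48 × 1.21 = £6.6308.
After the 4% increase: £6.6308 × 1.04 = £6.896032 ≈ £6.90.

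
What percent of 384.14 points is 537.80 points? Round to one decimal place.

537.80 points ÷ 384.14 points ≈ 140.0%.

140.0%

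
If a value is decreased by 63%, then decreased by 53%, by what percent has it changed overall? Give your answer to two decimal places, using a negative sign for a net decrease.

-82.61%

The combined multiplier is 0.37 × 0.47 = 0.1739.
That corresponds to a decrease of 82.61%.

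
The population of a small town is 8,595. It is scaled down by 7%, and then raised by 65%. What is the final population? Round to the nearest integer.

13,189

Each change multiplies by a factor: 0.93 × 1.65 = 1.5345.
8,595 × 1.5345 = 13189.0275 ≈ 13,189.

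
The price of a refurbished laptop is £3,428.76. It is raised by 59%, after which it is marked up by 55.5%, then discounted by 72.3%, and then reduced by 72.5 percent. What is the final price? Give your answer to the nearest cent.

Apply the 59% increase: £3,428.76 × 1.59 = £5451.7284.
55.5% increase: £5451.7284 × 1.555 = £8477.437662.
Apply the 72.3% decrease: £8477.437662 × 0.277 = £2348.250232374.
72.5% decrease: £2348.250232374 × 0.275 = £645.76881390285 ≈ £645.77.

£645.77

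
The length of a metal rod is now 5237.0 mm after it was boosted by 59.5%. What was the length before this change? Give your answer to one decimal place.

The overall multiplier applied was 1.595.
So the original length was 5237.0 ÷ 1.595 ≈ 3283.4 mm.

3283.4 mm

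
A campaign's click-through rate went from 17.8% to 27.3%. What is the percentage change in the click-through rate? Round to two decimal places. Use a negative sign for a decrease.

53.37%

The change is 27.3 − 17.8 = 9.5 percentage points.
Relative to the original 17.8%, that is 9.5 ÷ 17.8 ≈ 53.37%.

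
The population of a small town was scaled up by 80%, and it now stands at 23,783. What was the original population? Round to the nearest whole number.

13,213

The overall multiplier applied was 1.8.
So the original population was 23,783 ÷ 1.8 ≈ 13,213.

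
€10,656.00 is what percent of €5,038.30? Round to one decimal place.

211.5%

€10,656.00 ÷ €5,038.30 ≈ 211.5%.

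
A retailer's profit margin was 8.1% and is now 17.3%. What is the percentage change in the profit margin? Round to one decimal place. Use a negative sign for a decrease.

113.6%

The change is 17.3 − 8.1 = 9.2 percentage points.
Relative to the original 8.1%, that is 9.2 ÷ 8.1 ≈ 113.6%.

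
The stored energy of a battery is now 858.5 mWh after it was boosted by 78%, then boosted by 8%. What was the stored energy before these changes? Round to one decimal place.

The overall multiplier applied was 1.78 × 1.08 = 1.9224.
So the original stored energy was 858.5 ÷ 1.9224 ≈ 446.6 mWh.

446.6 mWh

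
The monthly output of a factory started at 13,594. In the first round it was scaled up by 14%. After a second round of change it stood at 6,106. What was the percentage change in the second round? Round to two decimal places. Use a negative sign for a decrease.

After the first round: 13,594 × 1.14 = 15497.16.
Second-round multiplier: 6,106 ÷ 15497.16 ≈ 0.394008.
That is a change of -60.60%.

-60.60%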